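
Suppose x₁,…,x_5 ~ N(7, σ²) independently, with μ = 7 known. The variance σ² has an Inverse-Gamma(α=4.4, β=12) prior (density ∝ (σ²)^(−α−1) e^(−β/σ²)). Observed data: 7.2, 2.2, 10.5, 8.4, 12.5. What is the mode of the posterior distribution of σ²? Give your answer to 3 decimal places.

σ̂²_MAP = 5.794

Sum of squared deviations about the known mean: SS = (7.2−7)² + (2.2−7)² + (10.5−7)² + (8.4−7)² + (12.5−7)² = 67.54.
The Normal likelihood contributes (σ²)^(−n/2) exp(−SS/(2σ²)), so the posterior is Inverse-Gamma(α + n/2, β + SS/2) = Inverse-Gamma(6.9, 45.77).
The mode of Inverse-Gamma(a, b) is b/(a+1) = 45.77/7.9 ≈ 5.794.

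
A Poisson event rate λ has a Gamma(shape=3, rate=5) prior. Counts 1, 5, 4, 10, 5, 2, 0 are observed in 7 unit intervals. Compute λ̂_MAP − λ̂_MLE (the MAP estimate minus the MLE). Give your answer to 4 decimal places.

Σxᵢ = 27. Posterior is Gamma(30, 12); MAP = (30−1)/12 = 29/12 ≈ 2.41667.
MLE = x̄ = 27/7 ≈ 3.85714.
Difference = 29/12 − 27/7 = -121/84 ≈ -1.4405.

MAP − MLE = -1.4405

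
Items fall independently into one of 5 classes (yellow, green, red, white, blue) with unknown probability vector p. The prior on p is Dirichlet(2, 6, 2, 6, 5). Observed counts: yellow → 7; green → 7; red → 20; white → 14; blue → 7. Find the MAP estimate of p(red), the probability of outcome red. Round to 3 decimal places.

The posterior is Dirichlet(αᵢ + nᵢ) = Dirichlet(9, 13, 22, 20, 12).
For a Dirichlet(a₁,…,a_K) with all aᵢ > 1, the mode has j-th component (aⱼ − 1)/(Σaᵢ − K).
Here Σaᵢ = 76 and K = 5, so p(red) = (22 − 1)/(76 − 5) = 21/71 ≈ 0.296.

MAP estimate of p(red) = 0.296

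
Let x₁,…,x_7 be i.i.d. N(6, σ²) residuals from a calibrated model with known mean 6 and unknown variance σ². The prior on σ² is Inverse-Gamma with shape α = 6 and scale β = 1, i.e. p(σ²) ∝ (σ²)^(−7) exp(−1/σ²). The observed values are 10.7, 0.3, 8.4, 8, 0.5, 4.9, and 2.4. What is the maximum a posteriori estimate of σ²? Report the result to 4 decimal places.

σ̂²_MAP = 5.2743

Sum of squared deviations about the known mean: SS = (10.7−6)² + (0.3−6)² + (8.4−6)² + (8−6)² + (0.5−6)² + (4.9−6)² + (2.4−6)² = 108.76.
The Normal likelihood contributes (σ²)^(−n/2) exp(−SS/(2σ²)), so the posterior is Inverse-Gamma(α + n/2, β + SS/2) = Inverse-Gamma(9.5, 55.38).
The mode of Inverse-Gamma(a, b) is b/(a+1) = 55.38/10.5 ≈ 5.2743.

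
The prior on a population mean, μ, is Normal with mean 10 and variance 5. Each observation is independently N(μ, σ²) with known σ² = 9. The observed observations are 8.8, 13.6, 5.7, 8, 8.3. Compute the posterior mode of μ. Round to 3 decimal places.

n = 5; x̄ = (8.8 + 13.6 + 5.7 + 8 + 8.3)/5 = 44.4/5 = 8.88.
For a Normal prior and Normal likelihood with known variance, the posterior is Normal; its mode equals its mean, the precision-weighted average.
Prior precision 1/σ₀² = 1/5 = 0.2; data precision n/σ² = 5/9.
μ̂ = (0.2·10 + (5/9)·8.88) / (0.2 + 5/9) = (104/15)/(34/45) = 156/17 ≈ 9.176.

μ̂_MAP = 9.176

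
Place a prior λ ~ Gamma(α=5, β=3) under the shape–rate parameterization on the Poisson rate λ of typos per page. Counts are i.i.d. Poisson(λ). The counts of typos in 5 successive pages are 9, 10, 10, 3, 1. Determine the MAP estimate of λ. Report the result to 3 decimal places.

Σxᵢ = 9+10+10+3+1 = 33, with n = 5.
Posterior ∝ λ^4e^(−3λ) · λ^33e^(−5λ) = λ^37e^(−8λ), i.e. Gamma(shape=38, rate=8).
The mode of a Gamma(a, b) with a ≥ 1 (shape–rate) is (a−1)/b = 37/8 ≈ 4.625.

λ̂_MAP = 4.625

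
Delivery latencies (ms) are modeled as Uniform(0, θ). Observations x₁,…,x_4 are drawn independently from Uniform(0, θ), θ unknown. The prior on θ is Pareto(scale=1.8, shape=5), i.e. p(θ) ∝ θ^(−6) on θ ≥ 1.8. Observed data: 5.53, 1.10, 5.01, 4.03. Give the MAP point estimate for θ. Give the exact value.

θ̂_MAP = 5.53

The Uniform(0, θ) likelihood is θ^(−n) for θ ≥ max(xᵢ), zero otherwise. Here max(xᵢ) = 5.53.
Posterior ∝ θ^(−6) · θ^(−4) = θ^(−10) on θ ≥ max(1.8, 5.53) = 5.53.
This density is strictly decreasing in θ, so the posterior mode lies at the lower boundary of the support.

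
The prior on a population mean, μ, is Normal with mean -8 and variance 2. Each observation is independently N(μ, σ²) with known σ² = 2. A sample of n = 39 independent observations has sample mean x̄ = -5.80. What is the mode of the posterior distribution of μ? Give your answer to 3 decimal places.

n = 39, x̄ = -5.80.
For a Normal prior and Normal likelihood with known variance, the posterior is Normal; its mode equals its mean, the precision-weighted average.
Prior precision 1/σ₀² = 1/2 = 0.5; data precision n/σ² = 39/2 = 19.5.
μ̂ = (0.5·(-8) + 19.5·(-5.8)) / (0.5 + 19.5) = (-117.1)/20 = -5.855.

μ̂_MAP = -5.855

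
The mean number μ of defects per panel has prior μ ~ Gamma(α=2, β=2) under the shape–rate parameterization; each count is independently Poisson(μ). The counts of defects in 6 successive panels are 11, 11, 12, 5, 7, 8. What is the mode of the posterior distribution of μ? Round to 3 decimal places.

μ̂_MAP = 6.875

Σxᵢ = 11+11+12+5+7+8 = 54, with n = 6.
Posterior ∝ μe^(−2μ) · μ^54e^(−6μ) = μ^55e^(−8μ), i.e. Gamma(shape=56, rate=8).
The mode of a Gamma(a, b) with a ≥ 1 (shape–rate) is (a−1)/b = 55/8 ≈ 6.875.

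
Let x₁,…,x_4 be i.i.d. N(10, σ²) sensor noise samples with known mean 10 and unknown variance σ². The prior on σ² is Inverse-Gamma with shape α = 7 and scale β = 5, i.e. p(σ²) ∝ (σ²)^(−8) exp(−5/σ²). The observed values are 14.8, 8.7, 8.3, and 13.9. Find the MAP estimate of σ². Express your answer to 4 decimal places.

σ̂²_MAP = 2.6415

Sum of squared deviations about the known mean: SS = (14.8−10)² + (8.7−10)² + (8.3−10)² + (13.9−10)² = 42.83.
The Normal likelihood contributes (σ²)^(−n/2) exp(−SS/(2σ²)), so the posterior is Inverse-Gamma(α + n/2, β + SS/2) = Inverse-Gamma(9, 26.415).
The mode of Inverse-Gamma(a, b) is b/(a+1) = 26.415/10 ≈ 2.6415.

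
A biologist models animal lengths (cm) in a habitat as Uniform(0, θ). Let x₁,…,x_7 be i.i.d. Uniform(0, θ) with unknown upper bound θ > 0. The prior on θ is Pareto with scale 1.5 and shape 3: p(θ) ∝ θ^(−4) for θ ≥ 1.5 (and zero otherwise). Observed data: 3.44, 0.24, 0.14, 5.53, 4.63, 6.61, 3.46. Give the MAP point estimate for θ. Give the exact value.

θ̂_MAP = 6.61

The Uniform(0, θ) likelihood is θ^(−n) for θ ≥ max(xᵢ), zero otherwise. Here max(xᵢ) = 6.61.
Posterior ∝ θ^(−4) · θ^(−7) = θ^(−11) on θ ≥ max(1.5, 6.61) = 6.61.
This density is strictly decreasing in θ, so the posterior mode lies at the lower boundary of the support.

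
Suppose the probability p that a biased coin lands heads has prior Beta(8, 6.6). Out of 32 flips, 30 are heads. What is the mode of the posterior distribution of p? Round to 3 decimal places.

p̂_MAP = 0.830

Prior: Beta(8, 6.6).
Data: 30 successes in 32 trials. The binomial likelihood contributes p^30(1−p)^2, so the posterior is Beta(8+30, 6.6+2) = Beta(38, 8.6).
For Beta(a, b) with a, b > 1 the mode is (a−1)/(a+b−2) = 37/44.6 ≈ 0.830.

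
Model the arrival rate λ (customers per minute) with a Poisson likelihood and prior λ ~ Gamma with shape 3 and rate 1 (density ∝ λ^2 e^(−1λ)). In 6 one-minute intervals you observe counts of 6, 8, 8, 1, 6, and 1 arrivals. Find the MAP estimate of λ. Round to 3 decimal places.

λ̂_MAP = 4.571

Σxᵢ = 6+8+8+1+6+1 = 30, with n = 6.
Posterior ∝ λ^2e^(−1λ) · λ^30e^(−6λ) = λ^32e^(−7λ), i.e. Gamma(shape=33, rate=7).
The mode of a Gamma(a, b) with a ≥ 1 (shape–rate) is (a−1)/b = 32/7 ≈ 4.571.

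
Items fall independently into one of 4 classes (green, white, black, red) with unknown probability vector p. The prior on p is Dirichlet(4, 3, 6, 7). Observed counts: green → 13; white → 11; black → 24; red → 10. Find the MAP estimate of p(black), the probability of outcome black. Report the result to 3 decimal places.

MAP estimate of p(black) = 0.392

The posterior is Dirichlet(αᵢ + nᵢ) = Dirichlet(17, 14, 30, 17).
For a Dirichlet(a₁,…,a_K) with all aᵢ > 1, the mode has j-th component (aⱼ − 1)/(Σaᵢ − K).
Here Σaᵢ = 78 and K = 4, so p(black) = (30 − 1)/(78 − 4) = 29/74 ≈ 0.392.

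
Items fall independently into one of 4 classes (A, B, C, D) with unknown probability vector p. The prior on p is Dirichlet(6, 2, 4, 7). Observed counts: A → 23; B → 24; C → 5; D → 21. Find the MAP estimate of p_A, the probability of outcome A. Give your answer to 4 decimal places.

MAP estimate of p_A = 0.3182

The posterior is Dirichlet(αᵢ + nᵢ) = Dirichlet(29, 26, 9, 28).
For a Dirichlet(a₁,…,a_K) with all aᵢ > 1, the mode has j-th component (aⱼ − 1)/(Σaᵢ − K).
Here Σaᵢ = 92 and K = 4, so p_A = (29 − 1)/(92 − 4) = 28/88 ≈ 0.3182.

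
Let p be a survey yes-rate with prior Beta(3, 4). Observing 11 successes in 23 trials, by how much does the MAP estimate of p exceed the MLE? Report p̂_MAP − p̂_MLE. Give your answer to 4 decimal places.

Posterior is Beta(14, 16); MAP = (14−1)/(30−2) = 13/28 ≈ 0.46429.
MLE ignores the prior: p̂_MLE = k/n = 11/23 ≈ 0.47826.
Difference = 13/28 − 11/23 = -9/644 ≈ -0.0140.

MAP − MLE = -0.0140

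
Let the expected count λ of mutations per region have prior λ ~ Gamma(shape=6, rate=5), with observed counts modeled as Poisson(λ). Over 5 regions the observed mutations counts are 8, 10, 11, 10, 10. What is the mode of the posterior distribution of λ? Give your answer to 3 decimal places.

λ̂_MAP = 5.400

Σxᵢ = 8+10+11+10+10 = 49, with n = 5.
Posterior ∝ λ^5e^(−5λ) · λ^49e^(−5λ) = λ^54e^(−10λ), i.e. Gamma(shape=55, rate=10).
The mode of a Gamma(a, b) with a ≥ 1 (shape–rate) is (a−1)/b = 54/10 ≈ 5.400.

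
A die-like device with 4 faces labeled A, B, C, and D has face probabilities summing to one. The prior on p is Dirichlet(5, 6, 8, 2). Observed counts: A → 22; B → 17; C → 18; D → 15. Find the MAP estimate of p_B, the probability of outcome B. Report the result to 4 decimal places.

MAP estimate of p_B = 0.2472

The posterior is Dirichlet(αᵢ + nᵢ) = Dirichlet(27, 23, 26, 17).
For a Dirichlet(a₁,…,a_K) with all aᵢ > 1, the mode has j-th component (aⱼ − 1)/(Σaᵢ − K).
Here Σaᵢ = 93 and K = 4, so p_B = (23 − 1)/(93 − 4) = 22/89 ≈ 0.2472.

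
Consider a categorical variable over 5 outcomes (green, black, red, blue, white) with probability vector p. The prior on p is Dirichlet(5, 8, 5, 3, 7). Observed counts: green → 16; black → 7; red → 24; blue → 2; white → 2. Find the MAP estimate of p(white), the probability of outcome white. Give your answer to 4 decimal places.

The posterior is Dirichlet(αᵢ + nᵢ) = Dirichlet(21, 15, 29, 5, 9).
For a Dirichlet(a₁,…,a_K) with all aᵢ > 1, the mode has j-th component (aⱼ − 1)/(Σaᵢ − K).
Here Σaᵢ = 79 and K = 5, so p(white) = (9 − 1)/(79 − 5) = 8/74 ≈ 0.1081.

MAP estimate of p(white) = 0.1081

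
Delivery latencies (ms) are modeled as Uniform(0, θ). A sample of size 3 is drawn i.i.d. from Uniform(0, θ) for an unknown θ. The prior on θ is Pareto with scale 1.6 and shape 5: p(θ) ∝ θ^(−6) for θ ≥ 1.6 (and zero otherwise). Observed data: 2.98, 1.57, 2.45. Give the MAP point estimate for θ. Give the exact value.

θ̂_MAP = 2.98

The Uniform(0, θ) likelihood is θ^(−n) for θ ≥ max(xᵢ), zero otherwise. Here max(xᵢ) = 2.98.
Posterior ∝ θ^(−6) · θ^(−3) = θ^(−9) on θ ≥ max(1.6, 2.98) = 2.98.
This density is strictly decreasing in θ, so the posterior mode lies at the lower boundary of the support.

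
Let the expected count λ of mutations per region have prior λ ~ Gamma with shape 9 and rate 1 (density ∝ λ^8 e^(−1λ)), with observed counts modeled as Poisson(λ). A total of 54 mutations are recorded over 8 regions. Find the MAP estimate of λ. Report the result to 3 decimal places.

Σxᵢ = 54, n = 8.
Posterior ∝ λ^8e^(−1λ) · λ^54e^(−8λ) = λ^62e^(−9λ), i.e. Gamma(shape=63, rate=9).
The mode of a Gamma(a, b) with a ≥ 1 (shape–rate) is (a−1)/b = 62/9 ≈ 6.889.

λ̂_MAP = 6.889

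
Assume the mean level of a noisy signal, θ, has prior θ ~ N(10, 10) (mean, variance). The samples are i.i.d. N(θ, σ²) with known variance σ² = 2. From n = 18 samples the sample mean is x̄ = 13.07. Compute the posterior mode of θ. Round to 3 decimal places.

θ̂_MAP = 13.036

n = 18, x̄ = 13.07.
For a Normal prior and Normal likelihood with known variance, the posterior is Normal; its mode equals its mean, the precision-weighted average.
Prior precision 1/σ₀² = 1/10 = 0.1; data precision n/σ² = 18/2 = 9.
θ̂ = (0.1·10 + 9·13.07) / (0.1 + 9) = 118.63/9.1 = 11863/910 ≈ 13.036.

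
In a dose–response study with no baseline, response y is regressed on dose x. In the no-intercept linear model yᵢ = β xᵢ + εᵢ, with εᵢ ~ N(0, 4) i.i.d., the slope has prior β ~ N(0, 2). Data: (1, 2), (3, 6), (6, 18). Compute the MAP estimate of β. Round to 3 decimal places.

β̂_MAP = 2.667

log p(β | y) = −Σ(yᵢ − βxᵢ)²/(2·4) − β²/(2·2) + const.
Setting the derivative to zero: Σxᵢ(yᵢ − βxᵢ)/4 − β/2 = 0, so β = Σxᵢyᵢ / (Σxᵢ² + σ²/τ²).
Σxᵢyᵢ = 1·2 + 3·6 + 6·18 = 128; Σxᵢ² = 46; σ²/τ² = 2.
β̂_MAP = 128 / (46 + 2) = 128/48 ≈ 2.667.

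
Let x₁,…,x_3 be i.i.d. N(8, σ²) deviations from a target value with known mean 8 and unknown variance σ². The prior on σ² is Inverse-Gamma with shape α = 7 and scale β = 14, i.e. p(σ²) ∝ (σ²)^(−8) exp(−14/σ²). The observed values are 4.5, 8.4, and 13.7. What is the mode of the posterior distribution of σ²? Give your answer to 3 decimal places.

Sum of squared deviations about the known mean: SS = (4.5−8)² + (8.4−8)² + (13.7−8)² = 44.9.
The Normal likelihood contributes (σ²)^(−n/2) exp(−SS/(2σ²)), so the posterior is Inverse-Gamma(α + n/2, β + SS/2) = Inverse-Gamma(8.5, 36.45).
The mode of Inverse-Gamma(a, b) is b/(a+1) = 36.45/9.5 ≈ 3.837.

σ̂²_MAP = 3.837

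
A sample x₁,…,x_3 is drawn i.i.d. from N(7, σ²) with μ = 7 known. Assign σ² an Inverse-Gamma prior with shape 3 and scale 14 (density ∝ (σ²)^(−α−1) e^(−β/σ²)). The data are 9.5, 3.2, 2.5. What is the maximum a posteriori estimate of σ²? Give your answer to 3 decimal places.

Sum of squared deviations about the known mean: SS = (9.5−7)² + (3.2−7)² + (2.5−7)² = 40.94.
The Normal likelihood contributes (σ²)^(−n/2) exp(−SS/(2σ²)), so the posterior is Inverse-Gamma(α + n/2, β + SS/2) = Inverse-Gamma(4.5, 34.47).
The mode of Inverse-Gamma(a, b) is b/(a+1) = 34.47/5.5 ≈ 6.267.

σ̂²_MAP = 6.267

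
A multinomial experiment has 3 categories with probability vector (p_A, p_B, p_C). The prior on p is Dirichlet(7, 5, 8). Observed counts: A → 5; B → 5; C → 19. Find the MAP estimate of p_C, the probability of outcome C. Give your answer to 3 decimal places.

MAP estimate of p_C = 0.565

The posterior is Dirichlet(αᵢ + nᵢ) = Dirichlet(12, 10, 27).
For a Dirichlet(a₁,…,a_K) with all aᵢ > 1, the mode has j-th component (aⱼ − 1)/(Σaᵢ − K).
Here Σaᵢ = 49 and K = 3, so p_C = (27 − 1)/(49 − 3) = 26/46 ≈ 0.565.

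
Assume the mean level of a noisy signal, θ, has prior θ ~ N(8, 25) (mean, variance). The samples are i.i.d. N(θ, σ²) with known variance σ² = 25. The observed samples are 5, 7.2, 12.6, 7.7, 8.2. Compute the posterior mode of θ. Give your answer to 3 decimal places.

n = 5; x̄ = (5 + 7.2 + 12.6 + 7.7 + 8.2)/5 = 40.7/5 = 8.14.
For a Normal prior and Normal likelihood with known variance, the posterior is Normal; its mode equals its mean, the precision-weighted average.
Prior precision 1/σ₀² = 1/25 = 0.04; data precision n/σ² = 5/25 = 0.2.
θ̂ = (0.04·8 + 0.2·8.14) / (0.04 + 0.2) = 1.948/0.24 = 487/60 ≈ 8.117.

θ̂_MAP = 8.117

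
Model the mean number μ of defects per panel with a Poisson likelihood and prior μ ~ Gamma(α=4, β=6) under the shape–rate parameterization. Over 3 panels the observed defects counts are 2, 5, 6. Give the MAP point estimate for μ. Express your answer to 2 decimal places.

Σxᵢ = 2+5+6 = 13, with n = 3.
Posterior ∝ μ^3e^(−6μ) · μ^13e^(−3μ) = μ^16e^(−9μ), i.e. Gamma(shape=17, rate=9).
The mode of a Gamma(a, b) with a ≥ 1 (shape–rate) is (a−1)/b = 16/9 ≈ 1.78.

μ̂_MAP = 1.78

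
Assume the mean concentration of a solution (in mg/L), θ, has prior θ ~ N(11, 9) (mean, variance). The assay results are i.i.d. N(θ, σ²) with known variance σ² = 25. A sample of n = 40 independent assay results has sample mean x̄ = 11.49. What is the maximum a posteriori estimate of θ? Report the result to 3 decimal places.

θ̂_MAP = 11.458

n = 40, x̄ = 11.49.
For a Normal prior and Normal likelihood with known variance, the posterior is Normal; its mode equals its mean, the precision-weighted average.
Prior precision 1/σ₀² = 1/9; data precision n/σ² = 40/25 = 1.6.
θ̂ = ((1/9)·11 + 1.6·11.49) / (1/9 + 1.6) = (22057/1125)/(77/45) = 3151/275 ≈ 11.458.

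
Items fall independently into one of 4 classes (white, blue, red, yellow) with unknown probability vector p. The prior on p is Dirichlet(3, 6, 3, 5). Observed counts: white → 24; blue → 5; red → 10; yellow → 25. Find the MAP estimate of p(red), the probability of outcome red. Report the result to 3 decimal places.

MAP estimate of p(red) = 0.156

The posterior is Dirichlet(αᵢ + nᵢ) = Dirichlet(27, 11, 13, 30).
For a Dirichlet(a₁,…,a_K) with all aᵢ > 1, the mode has j-th component (aⱼ − 1)/(Σaᵢ − K).
Here Σaᵢ = 81 and K = 4, so p(red) = (13 − 1)/(81 − 4) = 12/77 ≈ 0.156.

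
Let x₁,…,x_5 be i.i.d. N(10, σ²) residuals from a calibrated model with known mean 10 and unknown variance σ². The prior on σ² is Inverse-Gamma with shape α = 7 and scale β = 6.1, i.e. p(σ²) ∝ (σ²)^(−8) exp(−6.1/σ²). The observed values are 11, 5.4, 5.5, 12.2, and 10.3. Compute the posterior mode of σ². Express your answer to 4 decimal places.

σ̂²_MAP = 2.8352

Sum of squared deviations about the known mean: SS = (11−10)² + (5.4−10)² + (5.5−10)² + (12.2−10)² + (10.3−10)² = 47.34.
The Normal likelihood contributes (σ²)^(−n/2) exp(−SS/(2σ²)), so the posterior is Inverse-Gamma(α + n/2, β + SS/2) = Inverse-Gamma(9.5, 29.77).
The mode of Inverse-Gamma(a, b) is b/(a+1) = 29.77/10.5 ≈ 2.8352.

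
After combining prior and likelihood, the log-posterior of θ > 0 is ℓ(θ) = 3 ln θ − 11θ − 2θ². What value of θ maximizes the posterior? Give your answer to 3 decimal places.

θ̂_MAP = 0.250

ℓ'(θ) = 3/θ − 11 − 4θ. Setting this to zero and multiplying by θ: 4θ² + 11θ − 3 = 0.
θ = (−11 + √(11² + 4·4·3)) / (2·4) = (−11 + √169) / 8 = (−11 + 13)/8 = 1/4.
ℓ''(θ) = −3/θ² − 4 < 0, confirming a maximum.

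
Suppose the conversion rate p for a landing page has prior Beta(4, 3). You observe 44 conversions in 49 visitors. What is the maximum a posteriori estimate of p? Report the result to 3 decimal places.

Prior: Beta(4, 3).
Data: 44 successes in 49 trials. The binomial likelihood contributes p^44(1−p)^5, so the posterior is Beta(4+44, 3+5) = Beta(48, 8).
For Beta(a, b) with a, b > 1 the mode is (a−1)/(a+b−2) = 47/54 ≈ 0.870.

p̂_MAP = 0.870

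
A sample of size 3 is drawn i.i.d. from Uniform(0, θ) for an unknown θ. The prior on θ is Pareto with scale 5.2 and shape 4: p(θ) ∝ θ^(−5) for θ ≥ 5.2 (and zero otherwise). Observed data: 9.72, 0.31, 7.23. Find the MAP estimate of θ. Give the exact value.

The Uniform(0, θ) likelihood is θ^(−n) for θ ≥ max(xᵢ), zero otherwise. Here max(xᵢ) = 9.72.
Posterior ∝ θ^(−5) · θ^(−3) = θ^(−8) on θ ≥ max(5.2, 9.72) = 9.72.
This density is strictly decreasing in θ, so the posterior mode lies at the lower boundary of the support.

θ̂_MAP = 9.72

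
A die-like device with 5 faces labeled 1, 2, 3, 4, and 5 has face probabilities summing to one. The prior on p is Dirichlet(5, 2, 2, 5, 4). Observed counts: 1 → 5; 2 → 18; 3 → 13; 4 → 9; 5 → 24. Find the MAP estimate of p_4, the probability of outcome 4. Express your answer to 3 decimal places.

MAP estimate: 0.159

The posterior is Dirichlet(αᵢ + nᵢ) = Dirichlet(10, 20, 15, 14, 28).
For a Dirichlet(a₁,…,a_K) with all aᵢ > 1, the mode has j-th component (aⱼ − 1)/(Σaᵢ − K).
Here Σaᵢ = 87 and K = 5, so p_4 = (14 − 1)/(87 − 5) = 13/82 ≈ 0.159.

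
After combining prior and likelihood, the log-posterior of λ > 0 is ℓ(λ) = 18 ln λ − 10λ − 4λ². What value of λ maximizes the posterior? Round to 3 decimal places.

ℓ'(λ) = 18/λ − 10 − 8λ. Setting this to zero and multiplying by λ: 8λ² + 10λ − 18 = 0.
λ = (−10 + √(10² + 4·8·18)) / (2·8) = (−10 + √676) / 16 = (−10 + 26)/16 = 1.
ℓ''(λ) = −18/λ² − 8 < 0, confirming a maximum.

λ̂_MAP = 1.000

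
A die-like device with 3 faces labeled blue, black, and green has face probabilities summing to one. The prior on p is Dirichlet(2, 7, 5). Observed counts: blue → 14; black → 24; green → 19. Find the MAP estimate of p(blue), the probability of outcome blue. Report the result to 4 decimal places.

The posterior is Dirichlet(αᵢ + nᵢ) = Dirichlet(16, 31, 24).
For a Dirichlet(a₁,…,a_K) with all aᵢ > 1, the mode has j-th component (aⱼ − 1)/(Σaᵢ − K).
Here Σaᵢ = 71 and K = 3, so p(blue) = (16 − 1)/(71 − 3) = 15/68 ≈ 0.2206.

MAP estimate of p(blue) = 0.2206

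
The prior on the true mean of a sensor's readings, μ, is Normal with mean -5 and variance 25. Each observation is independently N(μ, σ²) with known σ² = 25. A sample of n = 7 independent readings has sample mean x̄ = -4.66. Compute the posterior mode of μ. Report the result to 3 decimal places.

n = 7, x̄ = -4.66.
For a Normal prior and Normal likelihood with known variance, the posterior is Normal; its mode equals its mean, the precision-weighted average.
Prior precision 1/σ₀² = 1/25 = 0.04; data precision n/σ² = 7/25 = 0.28.
μ̂ = (0.04·(-5) + 0.28·(-4.66)) / (0.04 + 0.28) = (-1.5048)/0.32 = -4.7025 ≈ -4.703.

μ̂_MAP = -4.703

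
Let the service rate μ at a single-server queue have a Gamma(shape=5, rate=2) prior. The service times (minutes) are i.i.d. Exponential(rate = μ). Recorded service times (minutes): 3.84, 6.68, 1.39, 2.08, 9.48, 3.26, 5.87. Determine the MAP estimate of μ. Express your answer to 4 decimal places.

μ̂_MAP = 0.3179

The Exponential(rate=μ) likelihood is ∝ μ^n e^(−μΣtᵢ). Here n = 7 and Σtᵢ = 3.84 + 6.68 + 1.39 + 2.08 + 9.48 + 3.26 + 5.87 = 32.60.
Posterior ∝ μ^4e^(−2μ) · μ^7e^(−32.60μ) = μ^11e^(−34.60μ), i.e. Gamma(12, 34.60).
Mode = (a−1)/b = 11/34.60 ≈ 0.3179.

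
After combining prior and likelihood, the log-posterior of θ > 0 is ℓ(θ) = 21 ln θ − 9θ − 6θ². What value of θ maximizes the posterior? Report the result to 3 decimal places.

ℓ'(θ) = 21/θ − 9 − 12θ. Setting this to zero and multiplying by θ: 12θ² + 9θ − 21 = 0.
θ = (−9 + √(9² + 4·12·21)) / (2·12) = (−9 + √1089) / 24 = (−9 + 33)/24 = 1.
ℓ''(θ) = −21/θ² − 12 < 0, confirming a maximum.

θ̂_MAP = 1.000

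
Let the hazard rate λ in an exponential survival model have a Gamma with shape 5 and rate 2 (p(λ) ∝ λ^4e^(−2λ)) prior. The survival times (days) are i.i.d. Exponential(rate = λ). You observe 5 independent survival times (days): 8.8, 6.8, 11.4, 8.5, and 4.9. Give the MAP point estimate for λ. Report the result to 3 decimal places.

λ̂_MAP = 0.212

The Exponential(rate=λ) likelihood is ∝ λ^n e^(−λΣtᵢ). Here n = 5 and Σtᵢ = 8.8 + 6.8 + 11.4 + 8.5 + 4.9 = 40.4.
Posterior ∝ λ^4e^(−2λ) · λ^5e^(−40.4λ) = λ^9e^(−42.4λ), i.e. Gamma(10, 42.4).
Mode = (a−1)/b = 9/42.4 ≈ 0.212.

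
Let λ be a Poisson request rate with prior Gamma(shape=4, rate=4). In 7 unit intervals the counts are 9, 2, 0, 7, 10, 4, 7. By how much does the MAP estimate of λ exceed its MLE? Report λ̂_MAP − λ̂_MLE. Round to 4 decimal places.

Σxᵢ = 39. Posterior is Gamma(43, 11); MAP = (43−1)/11 = 42/11 ≈ 3.81818.
MLE = x̄ = 39/7 ≈ 5.57143.
Difference = 42/11 − 39/7 = -135/77 ≈ -1.7532.

MAP − MLE = -1.7532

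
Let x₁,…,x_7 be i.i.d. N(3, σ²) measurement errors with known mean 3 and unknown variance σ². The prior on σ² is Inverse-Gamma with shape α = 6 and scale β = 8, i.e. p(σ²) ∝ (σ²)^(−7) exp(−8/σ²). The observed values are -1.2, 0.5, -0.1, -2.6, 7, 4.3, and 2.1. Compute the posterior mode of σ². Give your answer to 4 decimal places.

σ̂²_MAP = 4.7314

Sum of squared deviations about the known mean: SS = (-1.2−3)² + (0.5−3)² + (-0.1−3)² + (-2.6−3)² + (7−3)² + (4.3−3)² + (2.1−3)² = 83.36.
The Normal likelihood contributes (σ²)^(−n/2) exp(−SS/(2σ²)), so the posterior is Inverse-Gamma(α + n/2, β + SS/2) = Inverse-Gamma(9.5, 49.68).
The mode of Inverse-Gamma(a, b) is b/(a+1) = 49.68/10.5 ≈ 4.7314.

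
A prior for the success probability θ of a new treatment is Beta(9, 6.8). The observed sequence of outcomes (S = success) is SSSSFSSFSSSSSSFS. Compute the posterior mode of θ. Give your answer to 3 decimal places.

θ̂_MAP = 0.705

Prior: Beta(9, 6.8).
Data: 13 successes in 16 trials (from the sequence). The binomial likelihood contributes θ^13(1−θ)^3, so the posterior is Beta(9+13, 6.8+3) = Beta(22, 9.8).
For Beta(a, b) with a, b > 1 the mode is (a−1)/(a+b−2) = 21/29.8 ≈ 0.705.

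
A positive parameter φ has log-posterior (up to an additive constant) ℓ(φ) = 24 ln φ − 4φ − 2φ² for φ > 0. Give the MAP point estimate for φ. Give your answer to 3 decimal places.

ℓ'(φ) = 24/φ − 4 − 4φ. Setting this to zero and multiplying by φ: 4φ² + 4φ − 24 = 0.
φ = (−4 + √(4² + 4·4·24)) / (2·4) = (−4 + √400) / 8 = (−4 + 20)/8 = 2.
ℓ''(φ) = −24/φ² − 4 < 0, confirming a maximum.

φ̂_MAP = 2.000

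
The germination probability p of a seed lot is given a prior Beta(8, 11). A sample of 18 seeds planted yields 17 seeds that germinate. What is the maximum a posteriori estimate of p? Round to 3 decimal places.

p̂_MAP = 0.686

Prior: Beta(8, 11).
Data: 17 successes in 18 trials. The binomial likelihood contributes p^17(1−p)^1, so the posterior is Beta(8+17, 11+1) = Beta(25, 12).
For Beta(a, b) with a, b > 1 the mode is (a−1)/(a+b−2) = 24/35 ≈ 0.686.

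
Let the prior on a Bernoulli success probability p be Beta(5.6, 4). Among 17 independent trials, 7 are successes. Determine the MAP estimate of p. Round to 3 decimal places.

Prior: Beta(5.6, 4).
Data: 7 successes in 17 trials. The binomial likelihood contributes p^7(1−p)^10, so the posterior is Beta(5.6+7, 4+10) = Beta(12.6, 14).
For Beta(a, b) with a, b > 1 the mode is (a−1)/(a+b−2) = 11.6/24.6 ≈ 0.472.

p̂_MAP = 0.472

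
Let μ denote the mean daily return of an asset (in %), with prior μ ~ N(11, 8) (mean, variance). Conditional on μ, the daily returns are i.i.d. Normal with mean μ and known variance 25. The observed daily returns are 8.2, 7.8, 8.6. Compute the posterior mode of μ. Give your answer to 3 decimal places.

n = 3; x̄ = (8.2 + 7.8 + 8.6)/3 = 24.6/3 = 8.2.
For a Normal prior and Normal likelihood with known variance, the posterior is Normal; its mode equals its mean, the precision-weighted average.
Prior precision 1/σ₀² = 1/8 = 0.125; data precision n/σ² = 3/25 = 0.12.
μ̂ = (0.125·11 + 0.12·8.2) / (0.125 + 0.12) = 2.359/0.245 = 337/35 ≈ 9.629.

μ̂_MAP = 9.629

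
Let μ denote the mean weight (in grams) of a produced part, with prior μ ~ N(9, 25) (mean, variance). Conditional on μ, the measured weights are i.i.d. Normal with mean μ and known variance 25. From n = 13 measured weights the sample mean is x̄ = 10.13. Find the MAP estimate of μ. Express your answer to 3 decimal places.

μ̂_MAP = 10.049

n = 13, x̄ = 10.13.
For a Normal prior and Normal likelihood with known variance, the posterior is Normal; its mode equals its mean, the precision-weighted average.
Prior precision 1/σ₀² = 1/25 = 0.04; data precision n/σ² = 13/25 = 0.52.
μ̂ = (0.04·9 + 0.52·10.13) / (0.04 + 0.52) = 5.6276/0.56 = 14069/1400 ≈ 10.049.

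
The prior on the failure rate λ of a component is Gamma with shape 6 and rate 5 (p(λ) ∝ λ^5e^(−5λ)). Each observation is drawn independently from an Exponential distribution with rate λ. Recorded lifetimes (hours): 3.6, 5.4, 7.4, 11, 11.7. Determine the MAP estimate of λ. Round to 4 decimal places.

The Exponential(rate=λ) likelihood is ∝ λ^n e^(−λΣtᵢ). Here n = 5 and Σtᵢ = 3.6 + 5.4 + 7.4 + 11 + 11.7 = 39.1.
Posterior ∝ λ^5e^(−5λ) · λ^5e^(−39.1λ) = λ^10e^(−44.1λ), i.e. Gamma(11, 44.1).
Mode = (a−1)/b = 10/44.1 ≈ 0.2268.

λ̂_MAP = 0.2268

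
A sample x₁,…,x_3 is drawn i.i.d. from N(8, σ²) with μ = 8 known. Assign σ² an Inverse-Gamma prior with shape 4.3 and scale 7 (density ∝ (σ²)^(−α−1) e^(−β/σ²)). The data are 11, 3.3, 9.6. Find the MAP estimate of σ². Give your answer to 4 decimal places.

σ̂²_MAP = 3.5037

Sum of squared deviations about the known mean: SS = (11−8)² + (3.3−8)² + (9.6−8)² = 33.65.
The Normal likelihood contributes (σ²)^(−n/2) exp(−SS/(2σ²)), so the posterior is Inverse-Gamma(α + n/2, β + SS/2) = Inverse-Gamma(5.8, 23.825).
The mode of Inverse-Gamma(a, b) is b/(a+1) = 23.825/6.8 ≈ 3.5037.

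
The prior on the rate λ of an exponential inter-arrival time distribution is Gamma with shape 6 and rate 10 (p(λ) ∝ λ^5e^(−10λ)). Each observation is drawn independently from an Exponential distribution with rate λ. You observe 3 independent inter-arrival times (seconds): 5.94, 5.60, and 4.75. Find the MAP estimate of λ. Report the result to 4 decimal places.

The Exponential(rate=λ) likelihood is ∝ λ^n e^(−λΣtᵢ). Here n = 3 and Σtᵢ = 5.94 + 5.60 + 4.75 = 16.29.
Posterior ∝ λ^5e^(−10λ) · λ^3e^(−16.29λ) = λ^8e^(−26.29λ), i.e. Gamma(9, 26.29).
Mode = (a−1)/b = 8/26.29 ≈ 0.3043.

λ̂_MAP = 0.3043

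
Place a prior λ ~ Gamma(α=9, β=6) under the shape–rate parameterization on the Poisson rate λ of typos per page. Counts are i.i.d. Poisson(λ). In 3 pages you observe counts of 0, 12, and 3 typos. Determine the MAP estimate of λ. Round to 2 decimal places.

λ̂_MAP = 2.56

Σxᵢ = 0+12+3 = 15, with n = 3.
Posterior ∝ λ^8e^(−6λ) · λ^15e^(−3λ) = λ^23e^(−9λ), i.e. Gamma(shape=24, rate=9).
The mode of a Gamma(a, b) with a ≥ 1 (shape–rate) is (a−1)/b = 23/9 ≈ 2.56.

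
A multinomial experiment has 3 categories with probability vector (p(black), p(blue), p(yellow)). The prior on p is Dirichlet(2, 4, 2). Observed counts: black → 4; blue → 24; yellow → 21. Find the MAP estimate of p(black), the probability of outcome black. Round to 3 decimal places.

The posterior is Dirichlet(αᵢ + nᵢ) = Dirichlet(6, 28, 23).
For a Dirichlet(a₁,…,a_K) with all aᵢ > 1, the mode has j-th component (aⱼ − 1)/(Σaᵢ − K).
Here Σaᵢ = 57 and K = 3, so p(black) = (6 − 1)/(57 − 3) = 5/54 ≈ 0.093.

MAP estimate of p(black) = 0.093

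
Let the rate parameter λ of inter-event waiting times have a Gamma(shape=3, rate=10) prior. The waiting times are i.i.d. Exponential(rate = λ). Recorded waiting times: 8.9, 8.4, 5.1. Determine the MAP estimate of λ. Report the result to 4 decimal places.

The Exponential(rate=λ) likelihood is ∝ λ^n e^(−λΣtᵢ). Here n = 3 and Σtᵢ = 8.9 + 8.4 + 5.1 = 22.4.
Posterior ∝ λ^2e^(−10λ) · λ^3e^(−22.4λ) = λ^5e^(−32.4λ), i.e. Gamma(6, 32.4).
Mode = (a−1)/b = 5/32.4 ≈ 0.1543.

λ̂_MAP = 0.1543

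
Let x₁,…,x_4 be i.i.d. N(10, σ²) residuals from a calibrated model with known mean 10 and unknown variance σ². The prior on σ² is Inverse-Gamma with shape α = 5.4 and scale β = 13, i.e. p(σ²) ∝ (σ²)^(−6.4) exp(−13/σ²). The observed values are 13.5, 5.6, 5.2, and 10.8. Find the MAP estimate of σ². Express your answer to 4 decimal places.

Sum of squared deviations about the known mean: SS = (13.5−10)² + (5.6−10)² + (5.2−10)² + (10.8−10)² = 55.29.
The Normal likelihood contributes (σ²)^(−n/2) exp(−SS/(2σ²)), so the posterior is Inverse-Gamma(α + n/2, β + SS/2) = Inverse-Gamma(7.4, 40.645).
The mode of Inverse-Gamma(a, b) is b/(a+1) = 40.645/8.4 ≈ 4.8387.

σ̂²_MAP = 4.8387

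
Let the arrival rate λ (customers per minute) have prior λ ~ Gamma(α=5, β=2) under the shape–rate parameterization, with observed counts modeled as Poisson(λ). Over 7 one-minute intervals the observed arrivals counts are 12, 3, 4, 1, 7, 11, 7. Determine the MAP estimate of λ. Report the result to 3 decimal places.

Σxᵢ = 12+3+4+1+7+11+7 = 45, with n = 7.
Posterior ∝ λ^4e^(−2λ) · λ^45e^(−7λ) = λ^49e^(−9λ), i.e. Gamma(shape=50, rate=9).
The mode of a Gamma(a, b) with a ≥ 1 (shape–rate) is (a−1)/b = 49/9 ≈ 5.444.

λ̂_MAP = 5.444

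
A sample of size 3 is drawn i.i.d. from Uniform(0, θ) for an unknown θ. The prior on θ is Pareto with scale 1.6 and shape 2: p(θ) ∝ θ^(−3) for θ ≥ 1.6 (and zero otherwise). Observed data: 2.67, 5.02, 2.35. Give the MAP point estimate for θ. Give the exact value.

The Uniform(0, θ) likelihood is θ^(−n) for θ ≥ max(xᵢ), zero otherwise. Here max(xᵢ) = 5.02.
Posterior ∝ θ^(−3) · θ^(−3) = θ^(−6) on θ ≥ max(1.6, 5.02) = 5.02.
This density is strictly decreasing in θ, so the posterior mode lies at the lower boundary of the support.

θ̂_MAP = 5.02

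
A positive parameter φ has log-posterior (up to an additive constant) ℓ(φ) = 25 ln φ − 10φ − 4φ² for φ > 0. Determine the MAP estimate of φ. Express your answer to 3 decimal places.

ℓ'(φ) = 25/φ − 10 − 8φ. Setting this to zero and multiplying by φ: 8φ² + 10φ − 25 = 0.
φ = (−10 + √(10² + 4·8·25)) / (2·8) = (−10 + √900) / 16 = (−10 + 30)/16 = 5/4.
ℓ''(φ) = −25/φ² − 8 < 0, confirming a maximum.

φ̂_MAP = 1.250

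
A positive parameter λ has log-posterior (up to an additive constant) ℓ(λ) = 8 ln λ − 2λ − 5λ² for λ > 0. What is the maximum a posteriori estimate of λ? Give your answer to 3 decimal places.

ℓ'(λ) = 8/λ − 2 − 10λ. Setting this to zero and multiplying by λ: 10λ² + 2λ − 8 = 0.
λ = (−2 + √(2² + 4·10·8)) / (2·10) = (−2 + √324) / 20 = (−2 + 18)/20 = 4/5.
ℓ''(λ) = −8/λ² − 10 < 0, confirming a maximum.

λ̂_MAP = 0.800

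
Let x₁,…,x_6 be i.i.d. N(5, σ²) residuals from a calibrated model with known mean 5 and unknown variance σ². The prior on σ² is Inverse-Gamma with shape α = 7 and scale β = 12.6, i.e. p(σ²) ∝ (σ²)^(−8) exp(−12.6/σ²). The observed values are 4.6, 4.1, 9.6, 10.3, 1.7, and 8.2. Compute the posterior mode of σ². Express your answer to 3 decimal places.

Sum of squared deviations about the known mean: SS = (4.6−5)² + (4.1−5)² + (9.6−5)² + (10.3−5)² + (1.7−5)² + (8.2−5)² = 71.35.
The Normal likelihood contributes (σ²)^(−n/2) exp(−SS/(2σ²)), so the posterior is Inverse-Gamma(α + n/2, β + SS/2) = Inverse-Gamma(10, 48.275).
The mode of Inverse-Gamma(a, b) is b/(a+1) = 48.275/11 ≈ 4.389.

σ̂²_MAP = 4.389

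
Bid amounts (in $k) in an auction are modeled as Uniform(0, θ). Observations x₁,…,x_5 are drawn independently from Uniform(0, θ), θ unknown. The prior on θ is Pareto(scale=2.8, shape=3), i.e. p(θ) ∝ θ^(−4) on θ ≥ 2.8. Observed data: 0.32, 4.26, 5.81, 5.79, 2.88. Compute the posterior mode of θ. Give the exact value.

The Uniform(0, θ) likelihood is θ^(−n) for θ ≥ max(xᵢ), zero otherwise. Here max(xᵢ) = 5.81.
Posterior ∝ θ^(−4) · θ^(−5) = θ^(−9) on θ ≥ max(2.8, 5.81) = 5.81.
This density is strictly decreasing in θ, so the posterior mode lies at the lower boundary of the support.

θ̂_MAP = 5.81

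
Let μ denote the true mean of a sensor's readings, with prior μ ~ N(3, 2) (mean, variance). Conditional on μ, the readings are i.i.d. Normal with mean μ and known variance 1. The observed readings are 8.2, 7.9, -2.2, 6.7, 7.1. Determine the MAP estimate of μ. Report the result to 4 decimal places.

n = 5; x̄ = (8.2 + 7.9 + (-2.2) + 6.7 + 7.1)/5 = 27.7/5 = 5.54.
For a Normal prior and Normal likelihood with known variance, the posterior is Normal; its mode equals its mean, the precision-weighted average.
Prior precision 1/σ₀² = 1/2 = 0.5; data precision n/σ² = 5/1 = 5.
μ̂ = (0.5·3 + 5·5.54) / (0.5 + 5) = 29.2/5.5 = 292/55 ≈ 5.3091.

μ̂_MAP = 5.3091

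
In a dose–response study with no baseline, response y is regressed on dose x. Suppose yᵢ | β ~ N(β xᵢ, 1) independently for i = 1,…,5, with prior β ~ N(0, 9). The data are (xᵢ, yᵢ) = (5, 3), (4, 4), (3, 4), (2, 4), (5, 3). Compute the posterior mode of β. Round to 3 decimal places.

log p(β | y) = −Σ(yᵢ − βxᵢ)²/(2·1) − β²/(2·9) + const.
Setting the derivative to zero: Σxᵢ(yᵢ − βxᵢ)/1 − β/9 = 0, so β = Σxᵢyᵢ / (Σxᵢ² + σ²/τ²).
Σxᵢyᵢ = 5·3 + 4·4 + 3·4 + 2·4 + 5·3 = 66; Σxᵢ² = 79; σ²/τ² = 1/9.
β̂_MAP = 66 / (79 + 1/9) = 66/(712/9) = 297/356 ≈ 0.834.

β̂_MAP = 0.834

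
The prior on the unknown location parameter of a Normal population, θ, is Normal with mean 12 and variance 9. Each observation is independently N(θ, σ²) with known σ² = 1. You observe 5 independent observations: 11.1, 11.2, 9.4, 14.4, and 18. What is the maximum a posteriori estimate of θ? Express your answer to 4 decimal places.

n = 5; x̄ = (11.1 + 11.2 + 9.4 + 14.4 + 18)/5 = 64.1/5 = 12.82.
For a Normal prior and Normal likelihood with known variance, the posterior is Normal; its mode equals its mean, the precision-weighted average.
Prior precision 1/σ₀² = 1/9; data precision n/σ² = 5/1 = 5.
θ̂ = ((1/9)·12 + 5·12.82) / (1/9 + 5) = (1963/30)/(46/9) = 5889/460 ≈ 12.8022.

θ̂_MAP = 12.8022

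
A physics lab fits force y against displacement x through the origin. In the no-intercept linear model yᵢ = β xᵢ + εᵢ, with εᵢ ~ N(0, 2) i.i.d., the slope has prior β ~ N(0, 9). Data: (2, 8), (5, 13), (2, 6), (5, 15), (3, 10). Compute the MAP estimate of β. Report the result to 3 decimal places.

log p(β | y) = −Σ(yᵢ − βxᵢ)²/(2·2) − β²/(2·9) + const.
Setting the derivative to zero: Σxᵢ(yᵢ − βxᵢ)/2 − β/9 = 0, so β = Σxᵢyᵢ / (Σxᵢ² + σ²/τ²).
Σxᵢyᵢ = 2·8 + 5·13 + 2·6 + 5·15 + 3·10 = 198; Σxᵢ² = 67; σ²/τ² = 2/9.
β̂_MAP = 198 / (67 + 2/9) = 198/(605/9) = 162/55 ≈ 2.945.

β̂_MAP = 2.945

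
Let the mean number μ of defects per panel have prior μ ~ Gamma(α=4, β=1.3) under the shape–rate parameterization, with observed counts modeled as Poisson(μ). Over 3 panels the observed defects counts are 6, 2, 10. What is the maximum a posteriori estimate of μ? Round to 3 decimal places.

μ̂_MAP = 4.884

Σxᵢ = 6+2+10 = 18, with n = 3.
Posterior ∝ μ^3e^(−1.3μ) · μ^18e^(−3μ) = μ^21e^(−4.3μ), i.e. Gamma(shape=22, rate=4.3).
The mode of a Gamma(a, b) with a ≥ 1 (shape–rate) is (a−1)/b = 21/4.3 ≈ 4.884.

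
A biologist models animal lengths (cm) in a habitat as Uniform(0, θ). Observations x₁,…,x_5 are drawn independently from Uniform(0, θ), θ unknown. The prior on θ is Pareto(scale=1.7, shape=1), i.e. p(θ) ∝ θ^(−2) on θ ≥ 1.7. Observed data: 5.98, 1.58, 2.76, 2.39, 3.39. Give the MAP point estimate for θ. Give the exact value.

The Uniform(0, θ) likelihood is θ^(−n) for θ ≥ max(xᵢ), zero otherwise. Here max(xᵢ) = 5.98.
Posterior ∝ θ^(−2) · θ^(−5) = θ^(−7) on θ ≥ max(1.7, 5.98) = 5.98.
This density is strictly decreasing in θ, so the posterior mode lies at the lower boundary of the support.

θ̂_MAP = 5.98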